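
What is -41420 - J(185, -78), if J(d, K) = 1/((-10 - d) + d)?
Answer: -414199/10 ≈ -41420.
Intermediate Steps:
J(d, K) = -⅒ (J(d, K) = 1/(-10) = -⅒)
-41420 - J(185, -78) = -41420 - 1*(-⅒) = -41420 + ⅒ = -414199/10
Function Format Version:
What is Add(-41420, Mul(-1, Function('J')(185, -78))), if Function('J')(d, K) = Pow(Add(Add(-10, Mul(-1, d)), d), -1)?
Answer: Rational(-414199, 10) ≈ -41420.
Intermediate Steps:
Function('J')(d, K) = Rational(-1, 10) (Function('J')(d, K) = Pow(-10, -1) = Rational(-1, 10))
Add(-41420, Mul(-1, Function('J')(185, -78))) = Add(-41420, Mul(-1, Rational(-1, 10))) = Add(-41420, Rational(1, 10)) = Rational(-414199, 10)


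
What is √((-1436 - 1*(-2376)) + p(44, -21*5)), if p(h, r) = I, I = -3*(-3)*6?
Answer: √994 ≈ 31.528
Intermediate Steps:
I = 54 (I = 9*6 = 54)
p(h, r) = 54
√((-1436 - 1*(-2376)) + p(44, -21*5)) = √((-1436 - 1*(-2376)) + 54) = √((-1436 + 2376) + 54) = √(940 + 54) = √994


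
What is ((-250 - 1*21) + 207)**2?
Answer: 4096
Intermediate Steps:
((-250 - 1*21) + 207)**2 = ((-250 - 21) + 207)**2 = (-271 + 207)**2 = (-64)**2 = 4096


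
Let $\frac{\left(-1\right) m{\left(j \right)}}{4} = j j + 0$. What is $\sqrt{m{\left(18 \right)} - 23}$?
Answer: $i \sqrt{1319} \approx 36.318 i$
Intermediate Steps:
$m{\left(j \right)} = - 4 j^{2}$ ($m{\left(j \right)} = - 4 \left(j j + 0\right) = - 4 \left(j^{2} + 0\right) = - 4 j^{2}$)
$\sqrt{m{\left(18 \right)} - 23} = \sqrt{- 4 \cdot 18^{2} - 23} = \sqrt{\left(-4\right) 324 - 23} = \sqrt{-1296 - 23} = \sqrt{-1319} = i \sqrt{1319}$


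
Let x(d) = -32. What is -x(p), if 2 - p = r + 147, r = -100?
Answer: 32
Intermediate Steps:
p = -45 (p = 2 - (-100 + 147) = 2 - 1*47 = 2 - 47 = -45)
-x(p) = -1*(-32) = 32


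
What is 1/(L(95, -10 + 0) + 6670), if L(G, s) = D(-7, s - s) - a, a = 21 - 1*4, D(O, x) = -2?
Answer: 1/6651 ≈ 0.00015035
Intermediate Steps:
a = 17 (a = 21 - 4 = 17)
L(G, s) = -19 (L(G, s) = -2 - 1*17 = -2 - 17 = -19)
1/(L(95, -10 + 0) + 6670) = 1/(-19 + 6670) = 1/6651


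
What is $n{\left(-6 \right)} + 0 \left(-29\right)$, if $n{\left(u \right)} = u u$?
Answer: $36$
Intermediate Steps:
$n{\left(u \right)} = u^{2}$
$n{\left(-6 \right)} + 0 \left(-29\right) = \left(-6\right)^{2} + 0 \left(-29\right) = 36 + 0 = 36$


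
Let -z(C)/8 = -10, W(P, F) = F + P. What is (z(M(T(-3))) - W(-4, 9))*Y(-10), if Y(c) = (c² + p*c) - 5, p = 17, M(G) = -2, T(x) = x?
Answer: -5625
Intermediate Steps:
z(C) = 80 (z(C) = -8*(-10) = 80)
Y(c) = -5 + c² + 17*c (Y(c) = (c² + 17*c) - 5 = -5 + c² + 17*c)
(z(M(T(-3))) - W(-4, 9))*Y(-10) = (80 - (9 - 4))*(-5 + (-10)² + 17*(-10)) = (80 - 1*5)*(-5 + 100 - 170) = (80 - 5)*(-75) = 75*(-75) = -5625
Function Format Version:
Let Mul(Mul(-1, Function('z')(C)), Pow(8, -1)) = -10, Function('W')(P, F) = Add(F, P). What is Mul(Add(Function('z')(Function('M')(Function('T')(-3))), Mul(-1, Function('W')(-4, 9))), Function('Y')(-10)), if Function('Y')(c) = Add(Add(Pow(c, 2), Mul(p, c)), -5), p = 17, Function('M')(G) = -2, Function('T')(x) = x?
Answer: -5625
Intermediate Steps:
Function('z')(C) = 80 (Function('z')(C) = Mul(-8, -10) = 80)
Function('Y')(c) = Add(-5, Pow(c, 2), Mul(17, c)) (Function('Y')(c) = Add(Add(Pow(c, 2), Mul(17, c)), -5) = Add(-5, Pow(c, 2), Mul(17, c)))
Mul(Add(Function('z')(Function('M')(Function('T')(-3))), Mul(-1, Function('W')(-4, 9))), Function('Y')(-10)) = Mul(Add(80, Mul(-1, Add(9, -4))), Add(-5, Pow(-10, 2), Mul(17, -10))) = Mul(Add(80, Mul(-1, 5)), Add(-5, 100, -170)) = Mul(Add(80, -5), -75) = Mul(75, -75) = -5625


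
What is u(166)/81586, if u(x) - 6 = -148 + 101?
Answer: -41/81586 ≈ -0.00050254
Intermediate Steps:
u(x) = -41 (u(x) = 6 + (-148 + 101) = 6 - 47 = -41)
u(166)/81586 = -41/81586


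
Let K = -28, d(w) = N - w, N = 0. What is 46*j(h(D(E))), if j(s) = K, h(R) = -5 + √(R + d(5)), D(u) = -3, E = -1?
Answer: -1288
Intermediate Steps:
d(w) = -w (d(w) = 0 - w = -w)
h(R) = -5 + √(-5 + R) (h(R) = -5 + √(R - 1*5) = -5 + √(R - 5) = -5 + √(-5 + R))
j(s) = -28
46*j(h(D(E))) = 46*(-28) = -1288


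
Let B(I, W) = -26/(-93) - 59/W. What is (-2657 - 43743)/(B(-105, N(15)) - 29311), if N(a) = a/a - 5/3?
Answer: 8630400/5435333 ≈ 1.5878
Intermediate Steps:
N(a) = -⅔ (N(a) = 1 - 5*⅓ = 1 - 5/3 = -⅔)
B(I, W) = 26/93 - 59/W (B(I, W) = -26*(-1/93) - 59/W = 26/93 - 59/W)
(-2657 - 43743)/(B(-105, N(15)) - 29311) = (-2657 - 43743)/((26/93 - 59/(-⅔)) - 29311) = -46400/((26/93 - 59*(-3/2)) - 29311) = -46400/((26/93 + 177/2) - 29311) = -46400/(16513/186 - 29311) = -46400/(-5435333/186) = -46400*(-186/5435333) = 8630400/5435333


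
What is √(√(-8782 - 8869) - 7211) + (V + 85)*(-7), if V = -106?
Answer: 147 + √(-7211 + I*√17651) ≈ 147.78 + 84.921*I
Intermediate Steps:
√(√(-8782 - 8869) - 7211) + (V + 85)*(-7) = √(√(-8782 - 8869) - 7211) + (-106 + 85)*(-7) = √(√(-17651) - 7211) - 21*(-7) = √(I*√17651 - 7211) + 147 = √(-7211 + I*√17651) + 147 = 147 + √(-7211 + I*√17651)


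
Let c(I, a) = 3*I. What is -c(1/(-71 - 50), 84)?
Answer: 3/121 ≈ 0.024793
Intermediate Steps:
-c(1/(-71 - 50), 84) = -3/(-71 - 50) = -3/(-121) = -3*(-1)/121 = -1*(-3/121) = 3/121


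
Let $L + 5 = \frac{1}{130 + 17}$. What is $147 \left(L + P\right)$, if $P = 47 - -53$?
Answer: $13966$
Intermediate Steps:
$L = - \frac{734}{147}$ ($L = -5 + \frac{1}{130 + 17} = -5 + \frac{1}{147} = - \frac{734}{147} \approx -4.9932$)
$P = 100$ ($P = 47 + 53 = 100$)
$147 \left(L + P\right) = 147 \left(- \frac{734}{147} + 100\right) = 147 \cdot \frac{13966}{147} = 13966$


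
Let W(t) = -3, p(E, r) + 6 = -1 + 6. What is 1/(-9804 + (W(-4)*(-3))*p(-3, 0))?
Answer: -1/9813 ≈ -0.00010191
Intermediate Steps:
p(E, r) = -1 (p(E, r) = -6 + (-1 + 6) = -6 + 5 = -1)
1/(-9804 + (W(-4)*(-3))*p(-3, 0)) = 1/(-9804 - 3*(-3)*(-1)) = 1/(-9804 + 9*(-1)) = 1/(-9804 - 9) = 1/(-9813) = -1/9813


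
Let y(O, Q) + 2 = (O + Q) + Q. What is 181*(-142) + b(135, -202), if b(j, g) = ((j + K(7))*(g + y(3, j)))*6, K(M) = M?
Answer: 33086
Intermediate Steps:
y(O, Q) = -2 + O + 2*Q (y(O, Q) = -2 + ((O + Q) + Q) = -2 + (O + 2*Q) = -2 + O + 2*Q)
b(j, g) = 6*(7 + j)*(1 + g + 2*j) (b(j, g) = ((j + 7)*(g + (-2 + 3 + 2*j)))*6 = ((7 + j)*(g + (1 + 2*j)))*6 = ((7 + j)*(1 + g + 2*j))*6 = 6*(7 + j)*(1 + g + 2*j))
181*(-142) + b(135, -202) = 181*(-142) + (42 + 12*135² + 42*(-202) + 90*135 + 6*(-202)*135) = -25702 + (42 + 12*18225 - 8484 + 12150 - 163620) = -25702 + (42 + 218700 - 8484 + 12150 - 163620) = -25702 + 58788 = 33086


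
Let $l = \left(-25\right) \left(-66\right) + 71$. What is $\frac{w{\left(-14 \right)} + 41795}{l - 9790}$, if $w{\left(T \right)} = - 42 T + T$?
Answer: $- \frac{42369}{8069} \approx -5.2508$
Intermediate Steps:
$w{\left(T \right)} = - 41 T$
$l = 1721$ ($l = 1650 + 71 = 1721$)
$\frac{w{\left(-14 \right)} + 41795}{l - 9790} = \frac{\left(-41\right) \left(-14\right) + 41795}{1721 - 9790} = \frac{574 + 41795}{-8069} = 42369 \left(- \frac{1}{8069}\right) = - \frac{42369}{8069}$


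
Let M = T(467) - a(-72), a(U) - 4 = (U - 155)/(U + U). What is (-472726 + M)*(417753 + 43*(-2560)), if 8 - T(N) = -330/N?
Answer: -9780822382572785/67248 ≈ -1.4544e+11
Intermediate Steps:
a(U) = 4 + (-155 + U)/(2*U) (a(U) = 4 + (U - 155)/(U + U) = 4 + (-155 + U)/((2*U)) = 4 + (-155 + U)*(1/(2*U)) = 4 + (-155 + U)/(2*U))
T(N) = 8 + 330/N (T(N) = 8 - (-330)/N = 8 + 330/N)
M = 210503/67248 (M = (8 + 330/467) - (-155 + 9*(-72))/(2*(-72)) = (8 + 330*(1/467)) - (-1)*(-155 - 648)/(2*72) = (8 + 330/467) - (-1)*(-803)/(2*72) = 4066/467 - 1*803/144 = 4066/467 - 803/144 = 210503/67248 ≈ 3.1302)
(-472726 + M)*(417753 + 43*(-2560)) = (-472726 + 210503/67248)*(417753 + 43*(-2560)) = -31789667545*(417753 - 110080)/67248 = -31789667545/67248*307673 = -9780822382572785/67248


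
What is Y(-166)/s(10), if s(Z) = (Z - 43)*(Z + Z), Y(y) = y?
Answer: 83/330 ≈ 0.25152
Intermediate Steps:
s(Z) = 2*Z*(-43 + Z) (s(Z) = (-43 + Z)*(2*Z) = 2*Z*(-43 + Z))
Y(-166)/s(10) = -166*1/(20*(-43 + 10)) = -166/(2*10*(-33)) = -166/(-660) = -166*(-1/660) = 83/330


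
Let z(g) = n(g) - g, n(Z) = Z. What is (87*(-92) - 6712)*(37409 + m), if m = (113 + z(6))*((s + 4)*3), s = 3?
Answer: -585431912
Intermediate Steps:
z(g) = 0 (z(g) = g - g = 0)
m = 2373 (m = (113 + 0)*((3 + 4)*3) = 113*(7*3) = 113*21 = 2373)
(87*(-92) - 6712)*(37409 + m) = (87*(-92) - 6712)*(37409 + 2373) = (-8004 - 6712)*39782 = -14716*39782 = -585431912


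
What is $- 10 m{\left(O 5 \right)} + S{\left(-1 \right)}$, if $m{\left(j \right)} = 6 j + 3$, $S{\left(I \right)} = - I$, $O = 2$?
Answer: $-629$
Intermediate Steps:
$m{\left(j \right)} = 3 + 6 j$
$- 10 m{\left(O 5 \right)} + S{\left(-1 \right)} = - 10 \left(3 + 6 \cdot 2 \cdot 5\right) - -1 = - 10 \left(3 + 6 \cdot 10\right) + 1 = - 10 \left(3 + 60\right) + 1 = \left(-10\right) 63 + 1 = -630 + 1 = -629$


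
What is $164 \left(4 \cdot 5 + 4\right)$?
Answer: $3936$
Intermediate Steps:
$164 \left(4 \cdot 5 + 4\right) = 164 \left(20 + 4\right) = 164 \cdot 24 = 3936$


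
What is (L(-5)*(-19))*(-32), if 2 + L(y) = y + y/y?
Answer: -3648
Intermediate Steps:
L(y) = -1 + y (L(y) = -2 + (y + y/y) = -2 + (y + 1) = -2 + (1 + y) = -1 + y)
(L(-5)*(-19))*(-32) = ((-1 - 5)*(-19))*(-32) = -6*(-19)*(-32) = 114*(-32) = -3648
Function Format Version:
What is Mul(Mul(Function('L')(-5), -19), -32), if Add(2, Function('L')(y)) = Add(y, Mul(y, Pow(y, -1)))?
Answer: -3648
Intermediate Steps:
Function('L')(y) = Add(-1, y) (Function('L')(y) = Add(-2, Add(y, Mul(y, Pow(y, -1)))) = Add(-2, Add(y, 1)) = Add(-2, Add(1, y)) = Add(-1, y))
Mul(Mul(Function('L')(-5), -19), -32) = Mul(Mul(Add(-1, -5), -19), -32) = Mul(Mul(-6, -19), -32) = Mul(114, -32) = -3648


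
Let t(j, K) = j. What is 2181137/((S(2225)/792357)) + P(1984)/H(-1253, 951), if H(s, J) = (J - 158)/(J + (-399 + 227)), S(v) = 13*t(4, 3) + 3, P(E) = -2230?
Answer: 1370493566193487/43615 ≈ 3.1423e+10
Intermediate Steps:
S(v) = 55 (S(v) = 13*4 + 3 = 52 + 3 = 55)
H(s, J) = (-158 + J)/(-172 + J) (H(s, J) = (-158 + J)/(J - 172) = (-158 + J)/(-172 + J))
2181137/((S(2225)/792357)) + P(1984)/H(-1253, 951) = 2181137/((55/792357)) - 2230*(-172 + 951)/(-158 + 951) = 2181137/((55*(1/792357))) - 2230/(793/779) = 2181137/(55/792357) - 2230/((1/779)*793) = 2181137*(792357/55) - 2230/793/779 = 1728239169909/55 - 2230*779/793 = 1728239169909/55 - 1737170/793 = 1370493566193487/43615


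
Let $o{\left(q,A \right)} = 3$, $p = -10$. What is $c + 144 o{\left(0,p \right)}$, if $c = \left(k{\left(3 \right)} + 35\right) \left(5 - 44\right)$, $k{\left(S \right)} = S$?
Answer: $-1050$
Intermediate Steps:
$c = -1482$ ($c = \left(3 + 35\right) \left(5 - 44\right) = 38 \left(5 - 44\right) = 38 \left(-39\right) = -1482$)
$c + 144 o{\left(0,p \right)} = -1482 + 144 \cdot 3 = -1482 + 432 = -1050$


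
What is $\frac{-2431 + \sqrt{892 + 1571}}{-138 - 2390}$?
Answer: $\frac{2431}{2528} - \frac{\sqrt{2463}}{2528} \approx 0.942$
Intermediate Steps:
$\frac{-2431 + \sqrt{892 + 1571}}{-138 - 2390} = \frac{-2431 + \sqrt{2463}}{-2528} = \left(-2431 + \sqrt{2463}\right) \left(- \frac{1}{2528}\right) = \frac{2431}{2528} - \frac{\sqrt{2463}}{2528}$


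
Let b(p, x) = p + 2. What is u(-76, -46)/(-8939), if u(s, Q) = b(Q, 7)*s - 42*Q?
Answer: -5276/8939 ≈ -0.59022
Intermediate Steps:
b(p, x) = 2 + p
u(s, Q) = -42*Q + s*(2 + Q) (u(s, Q) = (2 + Q)*s - 42*Q = s*(2 + Q) - 42*Q = -42*Q + s*(2 + Q))
u(-76, -46)/(-8939) = (-42*(-46) - 76*(2 - 46))/(-8939) = (1932 - 76*(-44))*(-1/8939) = (1932 + 3344)*(-1/8939) = 5276*(-1/8939) = -5276/8939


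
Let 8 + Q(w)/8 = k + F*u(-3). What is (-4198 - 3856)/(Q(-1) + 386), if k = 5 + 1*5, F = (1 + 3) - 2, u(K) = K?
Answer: -4027/177 ≈ -22.751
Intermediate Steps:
F = 2 (F = 4 - 2 = 2)
k = 10 (k = 5 + 5 = 10)
Q(w) = -32 (Q(w) = -64 + 8*(10 + 2*(-3)) = -64 + 8*(10 - 6) = -64 + 8*4 = -64 + 32 = -32)
(-4198 - 3856)/(Q(-1) + 386) = (-4198 - 3856)/(-32 + 386) = -8054/354 = -8054*1/354 = -4027/177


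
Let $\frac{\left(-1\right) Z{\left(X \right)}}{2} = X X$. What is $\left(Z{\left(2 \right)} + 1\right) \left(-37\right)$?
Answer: $259$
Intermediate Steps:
$Z{\left(X \right)} = - 2 X^{2}$ ($Z{\left(X \right)} = - 2 X X = - 2 X^{2}$)
$\left(Z{\left(2 \right)} + 1\right) \left(-37\right) = \left(- 2 \cdot 2^{2} + 1\right) \left(-37\right) = \left(\left(-2\right) 4 + 1\right) \left(-37\right) = \left(-8 + 1\right) \left(-37\right) = \left(-7\right) \left(-37\right) = 259$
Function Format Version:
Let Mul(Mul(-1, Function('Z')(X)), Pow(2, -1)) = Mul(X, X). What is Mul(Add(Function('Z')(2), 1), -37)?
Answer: 259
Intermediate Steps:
Function('Z')(X) = Mul(-2, Pow(X, 2)) (Function('Z')(X) = Mul(-2, Mul(X, X)) = Mul(-2, Pow(X, 2)))
Mul(Add(Function('Z')(2), 1), -37) = Mul(Add(Mul(-2, Pow(2, 2)), 1), -37) = Mul(Add(Mul(-2, 4), 1), -37) = Mul(Add(-8, 1), -37) = Mul(-7, -37) = 259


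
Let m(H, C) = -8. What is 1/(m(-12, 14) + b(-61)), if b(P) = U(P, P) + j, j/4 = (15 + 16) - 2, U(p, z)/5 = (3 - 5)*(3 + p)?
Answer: 1/688 ≈ 0.0014535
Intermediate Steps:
U(p, z) = -30 - 10*p (U(p, z) = 5*((3 - 5)*(3 + p)) = 5*(-2*(3 + p)) = 5*(-6 - 2*p) = -30 - 10*p)
j = 116 (j = 4*((15 + 16) - 2) = 4*(31 - 2) = 4*29 = 116)
b(P) = 86 - 10*P (b(P) = (-30 - 10*P) + 116 = 86 - 10*P)
1/(m(-12, 14) + b(-61)) = 1/(-8 + (86 - 10*(-61))) = 1/(-8 + (86 + 610)) = 1/(-8 + 696) = 1/688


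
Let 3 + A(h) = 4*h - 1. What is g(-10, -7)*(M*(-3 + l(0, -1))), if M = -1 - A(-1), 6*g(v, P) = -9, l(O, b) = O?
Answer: 63/2 ≈ 31.500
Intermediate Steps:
g(v, P) = -3/2 (g(v, P) = (1/6)*(-9) = -3/2)
A(h) = -4 + 4*h (A(h) = -3 + (4*h - 1) = -3 + (-1 + 4*h) = -4 + 4*h)
M = 7 (M = -1 - (-4 + 4*(-1)) = -1 - (-4 - 4) = -1 - 1*(-8) = -1 + 8 = 7)
g(-10, -7)*(M*(-3 + l(0, -1))) = -21*(-3 + 0)/2 = -21*(-3)/2 = -3/2*(-21) = 63/2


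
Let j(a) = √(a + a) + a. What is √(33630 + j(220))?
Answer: √(33850 + 2*√110) ≈ 184.04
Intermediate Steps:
j(a) = a + √2*√a (j(a) = √(2*a) + a = √2*√a + a = a + √2*√a)
√(33630 + j(220)) = √(33630 + (220 + √2*√220)) = √(33630 + (220 + √2*(2*√55))) = √(33630 + (220 + 2*√110)) = √(33850 + 2*√110)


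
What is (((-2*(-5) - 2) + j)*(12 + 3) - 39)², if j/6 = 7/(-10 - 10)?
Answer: 9801/4 ≈ 2450.3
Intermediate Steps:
j = -21/10 (j = 6*(7/(-10 - 10)) = 6*(7/(-20)) = 6*(7*(-1/20)) = 6*(-7/20) = -21/10 ≈ -2.1000)
(((-2*(-5) - 2) + j)*(12 + 3) - 39)² = (((-2*(-5) - 2) - 21/10)*(12 + 3) - 39)² = (((10 - 2) - 21/10)*15 - 39)² = ((8 - 21/10)*15 - 39)² = ((59/10)*15 - 39)² = (177/2 - 39)² = (99/2)² = 9801/4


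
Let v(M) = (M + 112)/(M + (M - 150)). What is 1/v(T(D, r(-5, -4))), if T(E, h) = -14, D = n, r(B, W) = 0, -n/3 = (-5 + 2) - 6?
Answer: -89/49 ≈ -1.8163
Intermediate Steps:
n = 27 (n = -3*((-5 + 2) - 6) = -3*(-3 - 6) = -3*(-9) = 27)
D = 27
v(M) = (112 + M)/(-150 + 2*M) (v(M) = (112 + M)/(M + (-150 + M)) = (112 + M)/(-150 + 2*M))
1/v(T(D, r(-5, -4))) = 1/((112 - 14)/(2*(-75 - 14))) = 1/((½)*98/(-89)) = 1/((½)*(-1/89)*98) = 1/(-49/89) = -89/49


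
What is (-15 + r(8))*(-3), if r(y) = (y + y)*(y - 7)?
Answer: -3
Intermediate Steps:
r(y) = 2*y*(-7 + y) (r(y) = (2*y)*(-7 + y) = 2*y*(-7 + y))
(-15 + r(8))*(-3) = (-15 + 2*8*(-7 + 8))*(-3) = (-15 + 2*8*1)*(-3) = (-15 + 16)*(-3) = 1*(-3) = -3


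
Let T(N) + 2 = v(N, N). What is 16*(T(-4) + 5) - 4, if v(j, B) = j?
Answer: -20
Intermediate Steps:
T(N) = -2 + N
16*(T(-4) + 5) - 4 = 16*((-2 - 4) + 5) - 4 = 16*(-6 + 5) - 4 = 16*(-1) - 4 = -16 - 4 = -20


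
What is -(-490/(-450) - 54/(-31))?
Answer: -3949/1395 ≈ -2.8308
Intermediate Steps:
-(-490/(-450) - 54/(-31)) = -(-490*(-1/450) - 54*(-1/31)) = -(49/45 + 54/31) = -1*3949/1395 = -3949/1395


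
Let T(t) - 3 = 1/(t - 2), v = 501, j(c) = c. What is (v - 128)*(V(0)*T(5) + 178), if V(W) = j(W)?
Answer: 66394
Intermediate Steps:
V(W) = W
T(t) = 3 + 1/(-2 + t) (T(t) = 3 + 1/(t - 2) = 3 + 1/(-2 + t))
(v - 128)*(V(0)*T(5) + 178) = (501 - 128)*(0*((-5 + 3*5)/(-2 + 5)) + 178) = 373*(0*((-5 + 15)/3) + 178) = 373*(0*((⅓)*10) + 178) = 373*(0*(10/3) + 178) = 373*(0 + 178) = 373*178 = 66394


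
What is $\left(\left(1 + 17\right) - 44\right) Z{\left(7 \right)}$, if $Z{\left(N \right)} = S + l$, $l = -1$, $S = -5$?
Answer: $156$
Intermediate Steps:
$Z{\left(N \right)} = -6$ ($Z{\left(N \right)} = -5 - 1 = -6$)
$\left(\left(1 + 17\right) - 44\right) Z{\left(7 \right)} = \left(\left(1 + 17\right) - 44\right) \left(-6\right) = \left(18 - 44\right) \left(-6\right) = \left(-26\right) \left(-6\right) = 156$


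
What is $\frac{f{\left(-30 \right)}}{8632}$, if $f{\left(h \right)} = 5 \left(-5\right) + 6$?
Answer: $- \frac{19}{8632} \approx -0.0022011$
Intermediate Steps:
$f{\left(h \right)} = -19$ ($f{\left(h \right)} = -25 + 6 = -19$)
$\frac{f{\left(-30 \right)}}{8632} = - \frac{19}{8632}$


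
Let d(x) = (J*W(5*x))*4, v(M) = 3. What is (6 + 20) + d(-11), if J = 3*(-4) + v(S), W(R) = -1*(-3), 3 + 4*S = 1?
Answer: -82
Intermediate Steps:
S = -½ (S = -¾ + (¼)*1 = -¾ + ¼ = -½ ≈ -0.50000)
W(R) = 3
J = -9 (J = 3*(-4) + 3 = -12 + 3 = -9)
d(x) = -108 (d(x) = -9*3*4 = -27*4 = -108)
(6 + 20) + d(-11) = (6 + 20) - 108 = 26 - 108 = -82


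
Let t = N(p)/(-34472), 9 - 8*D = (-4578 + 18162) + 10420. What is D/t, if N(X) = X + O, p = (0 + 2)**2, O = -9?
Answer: -20678891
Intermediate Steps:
p = 4 (p = 2**2 = 4)
N(X) = -9 + X (N(X) = X - 9 = -9 + X)
D = -23995/8 (D = 9/8 - ((-4578 + 18162) + 10420)/8 = 9/8 - (13584 + 10420)/8 = 9/8 - 1/8*24004 = 9/8 - 6001/2 = -23995/8 ≈ -2999.4)
t = 5/34472 (t = (-9 + 4)/(-34472) = -5*(-1/34472) = 5/34472 ≈ 0.00014505)
D/t = -23995/(8*5/34472) = -23995/8*34472/5 = -20678891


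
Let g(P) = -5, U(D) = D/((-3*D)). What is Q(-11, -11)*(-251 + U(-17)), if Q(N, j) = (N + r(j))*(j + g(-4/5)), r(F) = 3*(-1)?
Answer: -168896/3 ≈ -56299.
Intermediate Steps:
U(D) = -⅓ (U(D) = D*(-1/(3*D)) = -⅓)
r(F) = -3
Q(N, j) = (-5 + j)*(-3 + N) (Q(N, j) = (N - 3)*(j - 5) = (-3 + N)*(-5 + j) = (-5 + j)*(-3 + N))
Q(-11, -11)*(-251 + U(-17)) = (15 - 5*(-11) - 3*(-11) - 11*(-11))*(-251 - ⅓) = (15 + 55 + 33 + 121)*(-754/3) = 224*(-754/3) = -168896/3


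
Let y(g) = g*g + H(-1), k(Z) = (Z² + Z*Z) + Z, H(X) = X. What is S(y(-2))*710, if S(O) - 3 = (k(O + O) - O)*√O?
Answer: 2130 + 53250*√3 ≈ 94362.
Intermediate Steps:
k(Z) = Z + 2*Z² (k(Z) = (Z² + Z²) + Z = 2*Z² + Z = Z + 2*Z²)
y(g) = -1 + g² (y(g) = g*g - 1 = g² - 1 = -1 + g²)
S(O) = 3 + √O*(-O + 2*O*(1 + 4*O)) (S(O) = 3 + ((O + O)*(1 + 2*(O + O)) - O)*√O = 3 + ((2*O)*(1 + 2*(2*O)) - O)*√O = 3 + ((2*O)*(1 + 4*O) - O)*√O = 3 + (2*O*(1 + 4*O) - O)*√O = 3 + (-O + 2*O*(1 + 4*O))*√O = 3 + √O*(-O + 2*O*(1 + 4*O)))
S(y(-2))*710 = (3 + (-1 + (-2)²)^(3/2) + 8*(-1 + (-2)²)^(5/2))*710 = (3 + (-1 + 4)^(3/2) + 8*(-1 + 4)^(5/2))*710 = (3 + 3^(3/2) + 8*3^(5/2))*710 = (3 + 3*√3 + 8*(9*√3))*710 = (3 + 3*√3 + 72*√3)*710 = (3 + 75*√3)*710 = 2130 + 53250*√3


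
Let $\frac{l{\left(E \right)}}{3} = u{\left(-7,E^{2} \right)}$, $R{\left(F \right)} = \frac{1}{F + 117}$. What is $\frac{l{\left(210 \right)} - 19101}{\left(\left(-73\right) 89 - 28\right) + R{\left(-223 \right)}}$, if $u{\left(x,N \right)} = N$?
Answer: $- \frac{11999094}{691651} \approx -17.348$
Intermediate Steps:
$R{\left(F \right)} = \frac{1}{117 + F}$
$l{\left(E \right)} = 3 E^{2}$
$\frac{l{\left(210 \right)} - 19101}{\left(\left(-73\right) 89 - 28\right) + R{\left(-223 \right)}} = \frac{3 \cdot 210^{2} - 19101}{\left(\left(-73\right) 89 - 28\right) + \frac{1}{117 - 223}} = \frac{3 \cdot 44100 - 19101}{\left(-6497 - 28\right) + \frac{1}{-106}} = \frac{132300 - 19101}{-6525 - \frac{1}{106}} = \frac{113199}{- \frac{691651}{106}} = 113199 \left(- \frac{106}{691651}\right) = - \frac{11999094}{691651}$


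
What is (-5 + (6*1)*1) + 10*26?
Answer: 261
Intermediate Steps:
(-5 + (6*1)*1) + 10*26 = (-5 + 6*1) + 260 = (-5 + 6) + 260 = 1 + 260 = 261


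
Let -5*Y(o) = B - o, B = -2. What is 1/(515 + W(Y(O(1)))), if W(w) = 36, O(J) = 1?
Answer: 1/551 ≈ 0.0018149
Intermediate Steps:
Y(o) = ⅖ + o/5 (Y(o) = -(-2 - o)/5 = ⅖ + o/5)
1/(515 + W(Y(O(1)))) = 1/(515 + 36) = 1/551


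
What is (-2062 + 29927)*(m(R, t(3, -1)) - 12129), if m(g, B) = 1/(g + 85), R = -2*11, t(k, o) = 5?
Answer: -21292370990/63 ≈ -3.3797e+8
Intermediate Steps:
R = -22
m(g, B) = 1/(85 + g)
(-2062 + 29927)*(m(R, t(3, -1)) - 12129) = (-2062 + 29927)*(1/(85 - 22) - 12129) = 27865*(1/63 - 12129) = 27865*(-764126/63) = -21292370990/63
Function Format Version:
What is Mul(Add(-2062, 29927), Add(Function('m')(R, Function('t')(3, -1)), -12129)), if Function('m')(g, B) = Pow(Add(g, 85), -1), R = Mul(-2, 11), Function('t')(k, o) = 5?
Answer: Rational(-21292370990, 63) ≈ -3.3797e+8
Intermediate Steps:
R = -22
Function('m')(g, B) = Pow(Add(85, g), -1)
Mul(Add(-2062, 29927), Add(Function('m')(R, Function('t')(3, -1)), -12129)) = Mul(Add(-2062, 29927), Add(Pow(Add(85, -22), -1), -12129)) = Mul(27865, Add(Pow(63, -1), -12129)) = Mul(27865, Add(Rational(1, 63), -12129)) = Mul(27865, Rational(-764126, 63)) = Rational(-21292370990, 63)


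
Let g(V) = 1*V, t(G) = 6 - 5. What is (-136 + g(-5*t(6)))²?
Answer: 19881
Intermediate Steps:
t(G) = 1
g(V) = V
(-136 + g(-5*t(6)))² = (-136 - 5*1)² = (-136 - 5)² = (-141)² = 19881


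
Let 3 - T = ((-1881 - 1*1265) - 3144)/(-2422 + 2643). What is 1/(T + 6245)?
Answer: 13/81594 ≈ 0.00015933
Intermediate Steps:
T = 409/13 (T = 3 - ((-1881 - 1*1265) - 3144)/(-2422 + 2643) = 3 - ((-1881 - 1265) - 3144)/221 = 3 - (-3146 - 3144)/221 = 3 - (-6290)/221 = 3 - 1*(-370/13) = 3 + 370/13 = 409/13 ≈ 31.462)
1/(T + 6245) = 1/(409/13 + 6245) = 1/(81594/13) = 13/81594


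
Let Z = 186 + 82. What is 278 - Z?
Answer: 10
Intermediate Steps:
Z = 268
278 - Z = 278 - 1*268 = 278 - 268 = 10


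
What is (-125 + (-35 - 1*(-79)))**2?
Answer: 6561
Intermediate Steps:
(-125 + (-35 - 1*(-79)))**2 = (-125 + (-35 + 79))**2 = (-125 + 44)**2 = (-81)**2 = 6561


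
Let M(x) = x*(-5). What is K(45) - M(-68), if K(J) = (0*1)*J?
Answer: -340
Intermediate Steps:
K(J) = 0 (K(J) = 0*J = 0)
M(x) = -5*x
K(45) - M(-68) = 0 - (-5)*(-68) = 0 - 1*340 = 0 - 340 = -340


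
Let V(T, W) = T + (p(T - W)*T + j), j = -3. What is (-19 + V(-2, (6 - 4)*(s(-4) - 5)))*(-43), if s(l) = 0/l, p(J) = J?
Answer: 1720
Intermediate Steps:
s(l) = 0
V(T, W) = -3 + T + T*(T - W) (V(T, W) = T + ((T - W)*T - 3) = T + (T*(T - W) - 3) = T + (-3 + T*(T - W)) = -3 + T + T*(T - W))
(-19 + V(-2, (6 - 4)*(s(-4) - 5)))*(-43) = (-19 + (-3 - 2 - 2*(-2 - (6 - 4)*(0 - 5))))*(-43) = (-19 + (-3 - 2 - 2*(-2 - 2*(-5))))*(-43) = (-19 + (-3 - 2 - 2*(-2 - 1*(-10))))*(-43) = (-19 + (-3 - 2 - 2*(-2 + 10)))*(-43) = (-19 + (-3 - 2 - 2*8))*(-43) = (-19 + (-3 - 2 - 16))*(-43) = (-19 - 21)*(-43) = -40*(-43) = 1720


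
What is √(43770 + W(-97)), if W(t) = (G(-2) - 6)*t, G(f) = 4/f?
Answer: √44546 ≈ 211.06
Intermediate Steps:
W(t) = -8*t (W(t) = (4/(-2) - 6)*t = (4*(-½) - 6)*t = (-2 - 6)*t = -8*t)
√(43770 + W(-97)) = √(43770 - 8*(-97)) = √(43770 + 776) = √44546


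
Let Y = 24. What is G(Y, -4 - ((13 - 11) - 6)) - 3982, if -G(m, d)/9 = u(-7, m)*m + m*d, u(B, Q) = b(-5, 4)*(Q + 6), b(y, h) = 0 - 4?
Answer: 21938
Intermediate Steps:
b(y, h) = -4
u(B, Q) = -24 - 4*Q (u(B, Q) = -4*(Q + 6) = -4*(6 + Q) = -24 - 4*Q)
G(m, d) = -9*d*m - 9*m*(-24 - 4*m) (G(m, d) = -9*((-24 - 4*m)*m + m*d) = -9*(m*(-24 - 4*m) + d*m) = -9*(d*m + m*(-24 - 4*m)) = -9*d*m - 9*m*(-24 - 4*m))
G(Y, -4 - ((13 - 11) - 6)) - 3982 = 9*24*(24 - (-4 - ((13 - 11) - 6)) + 4*24) - 3982 = 9*24*(24 - (-4 - (2 - 6)) + 96) - 3982 = 9*24*(24 - (-4 - 1*(-4)) + 96) - 3982 = 9*24*(24 - (-4 + 4) + 96) - 3982 = 9*24*(24 - 1*0 + 96) - 3982 = 9*24*(24 + 0 + 96) - 3982 = 9*24*120 - 3982 = 25920 - 3982 = 21938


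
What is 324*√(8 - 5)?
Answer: 324*√3 ≈ 561.18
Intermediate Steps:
324*√(8 - 5) = 324*√3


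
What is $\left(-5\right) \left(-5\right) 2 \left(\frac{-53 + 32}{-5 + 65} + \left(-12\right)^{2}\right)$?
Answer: $\frac{14365}{2} \approx 7182.5$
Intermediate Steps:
$\left(-5\right) \left(-5\right) 2 \left(\frac{-53 + 32}{-5 + 65} + \left(-12\right)^{2}\right) = 25 \cdot 2 \left(- \frac{21}{60} + 144\right) = 50 \left(\left(-21\right) \frac{1}{60} + 144\right) = 50 \left(- \frac{7}{20} + 144\right) = 50 \cdot \frac{2873}{20} = \frac{14365}{2}$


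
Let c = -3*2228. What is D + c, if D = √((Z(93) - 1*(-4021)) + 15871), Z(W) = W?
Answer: -6684 + √19985 ≈ -6542.6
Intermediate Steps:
c = -6684
D = √19985 (D = √((93 - 1*(-4021)) + 15871) = √((93 + 4021) + 15871) = √(4114 + 15871) = √19985 ≈ 141.37)
D + c = √19985 - 6684 = -6684 + √19985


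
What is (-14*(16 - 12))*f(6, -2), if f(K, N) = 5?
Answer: -280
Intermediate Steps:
(-14*(16 - 12))*f(6, -2) = -14*(16 - 12)*5 = -14*4*5 = -56*5 = -280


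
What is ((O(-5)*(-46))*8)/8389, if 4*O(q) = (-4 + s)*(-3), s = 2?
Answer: -552/8389 ≈ -0.065800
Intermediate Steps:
O(q) = 3/2 (O(q) = ((-4 + 2)*(-3))/4 = (-2*(-3))/4 = (¼)*6 = 3/2)
((O(-5)*(-46))*8)/8389 = (((3/2)*(-46))*8)/8389 = -69*8*(1/8389) = -552*1/8389 = -552/8389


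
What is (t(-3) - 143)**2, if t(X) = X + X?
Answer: 22201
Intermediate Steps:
t(X) = 2*X
(t(-3) - 143)**2 = (2*(-3) - 143)**2 = (-6 - 143)**2 = (-149)**2 = 22201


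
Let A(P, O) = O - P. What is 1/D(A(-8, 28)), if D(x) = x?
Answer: 1/36 ≈ 0.027778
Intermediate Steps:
1/D(A(-8, 28)) = 1/(28 - 1*(-8)) = 1/(28 + 8) = 1/36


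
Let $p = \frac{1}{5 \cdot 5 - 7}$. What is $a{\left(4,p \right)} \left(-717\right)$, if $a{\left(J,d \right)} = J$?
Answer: $-2868$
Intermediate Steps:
$p = \frac{1}{18}$ ($p = \frac{1}{25 - 7} = \frac{1}{18} \approx 0.055556$)
$a{\left(4,p \right)} \left(-717\right) = 4 \left(-717\right) = -2868$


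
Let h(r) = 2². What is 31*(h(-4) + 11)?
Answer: 465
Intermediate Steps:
h(r) = 4
31*(h(-4) + 11) = 31*(4 + 11) = 31*15 = 465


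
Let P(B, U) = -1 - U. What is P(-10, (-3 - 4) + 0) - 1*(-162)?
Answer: 168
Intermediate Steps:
P(-10, (-3 - 4) + 0) - 1*(-162) = (-1 - ((-3 - 4) + 0)) - 1*(-162) = (-1 - (-7 + 0)) + 162 = (-1 - 1*(-7)) + 162 = (-1 + 7) + 162 = 6 + 162 = 168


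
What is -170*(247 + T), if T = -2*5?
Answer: -40290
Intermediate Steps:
T = -10
-170*(247 + T) = -170*(247 - 10) = -170*237 = -40290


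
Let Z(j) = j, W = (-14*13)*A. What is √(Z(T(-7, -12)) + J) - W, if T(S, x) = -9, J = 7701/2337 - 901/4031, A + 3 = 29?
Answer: 4732 + I*√58455892750807/3140149 ≈ 4732.0 + 2.4348*I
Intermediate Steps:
A = 26 (A = -3 + 29 = 26)
J = 9645698/3140149 (J = 7701*(1/2337) - 901*1/4031 = 2567/779 - 901/4031 = 9645698/3140149 ≈ 3.0717)
W = -4732 (W = -14*13*26 = -182*26 = -4732)
√(Z(T(-7, -12)) + J) - W = √(-9 + 9645698/3140149) - 1*(-4732) = √(-18615643/3140149) + 4732 = I*√58455892750807/3140149 + 4732 = 4732 + I*√58455892750807/3140149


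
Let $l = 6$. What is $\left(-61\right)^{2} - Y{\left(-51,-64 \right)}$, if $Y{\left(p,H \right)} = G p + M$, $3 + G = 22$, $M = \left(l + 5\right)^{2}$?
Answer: $4569$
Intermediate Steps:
$M = 121$ ($M = \left(6 + 5\right)^{2} = 11^{2} = 121$)
$G = 19$ ($G = -3 + 22 = 19$)
$Y{\left(p,H \right)} = 121 + 19 p$ ($Y{\left(p,H \right)} = 19 p + 121 = 121 + 19 p$)
$\left(-61\right)^{2} - Y{\left(-51,-64 \right)} = \left(-61\right)^{2} - \left(121 + 19 \left(-51\right)\right) = 3721 - \left(121 - 969\right) = 3721 - -848 = 3721 + 848 = 4569$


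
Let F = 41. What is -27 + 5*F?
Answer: 178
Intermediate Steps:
-27 + 5*F = -27 + 5*41 = -27 + 205 = 178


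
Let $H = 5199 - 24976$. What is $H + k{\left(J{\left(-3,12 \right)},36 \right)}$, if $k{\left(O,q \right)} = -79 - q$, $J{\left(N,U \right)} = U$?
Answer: $-19892$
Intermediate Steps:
$H = -19777$ ($H = 5199 - 24976 = -19777$)
$H + k{\left(J{\left(-3,12 \right)},36 \right)} = -19777 - 115 = -19892$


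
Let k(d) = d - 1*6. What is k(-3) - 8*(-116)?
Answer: 919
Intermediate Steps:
k(d) = -6 + d (k(d) = d - 6 = -6 + d)
k(-3) - 8*(-116) = (-6 - 3) - 8*(-116) = -9 + 928 = 919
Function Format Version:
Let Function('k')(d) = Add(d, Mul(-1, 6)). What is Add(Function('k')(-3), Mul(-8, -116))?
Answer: 919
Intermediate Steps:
Function('k')(d) = Add(-6, d) (Function('k')(d) = Add(d, -6) = Add(-6, d))
Add(Function('k')(-3), Mul(-8, -116)) = Add(Add(-6, -3), Mul(-8, -116)) = Add(-9, 928) = 919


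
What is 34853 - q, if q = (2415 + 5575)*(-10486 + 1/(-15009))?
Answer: 1258024264927/15009 ≈ 8.3818e+7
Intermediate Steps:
q = -1257501156250/15009 (q = 7990*(-10486 - 1/15009) = 7990*(-157384375/15009) = -1257501156250/15009 ≈ -8.3783e+7)
34853 - q = 34853 - 1*(-1257501156250/15009) = 34853 + 1257501156250/15009 = 1258024264927/15009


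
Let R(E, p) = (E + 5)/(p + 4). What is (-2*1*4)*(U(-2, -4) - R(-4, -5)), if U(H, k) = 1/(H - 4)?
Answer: -20/3 ≈ -6.6667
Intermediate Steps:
R(E, p) = (5 + E)/(4 + p)
U(H, k) = 1/(-4 + H)
(-2*1*4)*(U(-2, -4) - R(-4, -5)) = (-2*1*4)*(1/(-4 - 2) - (5 - 4)/(4 - 5)) = (-2*4)*(1/(-6) - 1/(-1)) = -8*(-1/6 - (-1)) = -8*(-1/6 - 1*(-1)) = -8*(-1/6 + 1) = -8*5/6 = -20/3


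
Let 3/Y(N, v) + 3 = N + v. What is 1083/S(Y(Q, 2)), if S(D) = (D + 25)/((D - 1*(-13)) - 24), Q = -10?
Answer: -33573/68 ≈ -493.72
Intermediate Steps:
Y(N, v) = 3/(-3 + N + v) (Y(N, v) = 3/(-3 + (N + v)) = 3/(-3 + N + v))
S(D) = (25 + D)/(-11 + D) (S(D) = (25 + D)/((D + 13) - 24) = (25 + D)/((13 + D) - 24) = (25 + D)/(-11 + D))
1083/S(Y(Q, 2)) = 1083/(((25 + 3/(-3 - 10 + 2))/(-11 + 3/(-3 - 10 + 2)))) = 1083/(((25 + 3/(-11))/(-11 + 3/(-11)))) = 1083/(((25 + 3*(-1/11))/(-11 + 3*(-1/11)))) = 1083/(((25 - 3/11)/(-11 - 3/11))) = 1083/(((272/11)/(-124/11))) = 1083/((-11/124*272/11)) = 1083/(-68/31) = 1083*(-31/68) = -33573/68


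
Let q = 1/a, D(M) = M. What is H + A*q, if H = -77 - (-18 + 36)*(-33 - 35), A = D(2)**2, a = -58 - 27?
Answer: 97491/85 ≈ 1147.0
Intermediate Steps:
a = -85
A = 4 (A = 2**2 = 4)
H = 1147 (H = -77 - 18*(-68) = -77 - 1*(-1224) = -77 + 1224 = 1147)
q = -1/85 (q = 1/(-85) = -1/85 ≈ -0.011765)
H + A*q = 1147 + 4*(-1/85) = 1147 - 4/85 = 97491/85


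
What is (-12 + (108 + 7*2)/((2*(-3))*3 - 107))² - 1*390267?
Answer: -6095290991/15625 ≈ -3.9010e+5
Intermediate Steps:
(-12 + (108 + 7*2)/((2*(-3))*3 - 107))² - 1*390267 = (-12 + (108 + 14)/(-6*3 - 107))² - 390267 = (-12 + 122/(-18 - 107))² - 390267 = (-12 + 122/(-125))² - 390267 = (-12 + 122*(-1/125))² - 390267 = (-12 - 122/125)² - 390267 = (-1622/125)² - 390267 = 2630884/15625 - 390267 = -6095290991/15625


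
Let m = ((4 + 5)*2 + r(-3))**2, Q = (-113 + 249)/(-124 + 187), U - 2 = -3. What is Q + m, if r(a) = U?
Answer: 18343/63 ≈ 291.16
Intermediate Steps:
U = -1 (U = 2 - 3 = -1)
r(a) = -1
Q = 136/63 ≈ 2.1587
m = 289 (m = ((4 + 5)*2 - 1)**2 = (9*2 - 1)**2 = (18 - 1)**2 = 17**2 = 289)
Q + m = 136/63 + 289 = 18343/63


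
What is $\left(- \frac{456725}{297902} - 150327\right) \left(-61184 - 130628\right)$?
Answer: $\frac{4294974767140174}{148951} \approx 2.8835 \cdot 10^{10}$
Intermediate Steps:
$\left(- \frac{456725}{297902} - 150327\right) \left(-61184 - 130628\right) = \left(\left(-456725\right) \frac{1}{297902} - 150327\right) \left(-191812\right) = \left(- \frac{456725}{297902} - 150327\right) \left(-191812\right) = \left(- \frac{44783170679}{297902}\right) \left(-191812\right) = \frac{4294974767140174}{148951}$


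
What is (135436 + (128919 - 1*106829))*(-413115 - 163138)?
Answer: -90774830078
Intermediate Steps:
(135436 + (128919 - 1*106829))*(-413115 - 163138) = (135436 + (128919 - 106829))*(-576253) = (135436 + 22090)*(-576253) = 157526*(-576253) = -90774830078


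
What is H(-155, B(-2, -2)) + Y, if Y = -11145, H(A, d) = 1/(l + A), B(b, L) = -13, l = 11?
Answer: -1604881/144 ≈ -11145.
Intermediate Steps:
H(A, d) = 1/(11 + A)
H(-155, B(-2, -2)) + Y = 1/(11 - 155) - 11145 = 1/(-144) - 11145 = -1/144 - 11145 = -1604881/144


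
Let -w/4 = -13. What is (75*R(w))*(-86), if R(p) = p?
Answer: -335400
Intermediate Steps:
w = 52 (w = -4*(-13) = 52)
(75*R(w))*(-86) = (75*52)*(-86) = 3900*(-86) = -335400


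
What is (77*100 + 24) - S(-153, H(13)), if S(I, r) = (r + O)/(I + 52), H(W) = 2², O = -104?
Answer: 780024/101 ≈ 7723.0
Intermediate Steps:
H(W) = 4
S(I, r) = (-104 + r)/(52 + I) (S(I, r) = (r - 104)/(I + 52) = (-104 + r)/(52 + I))
(77*100 + 24) - S(-153, H(13)) = (77*100 + 24) - (-104 + 4)/(52 - 153) = (7700 + 24) - (-100)/(-101) = 7724 - (-1)*(-100)/101 = 7724 - 1*100/101 = 7724 - 100/101 = 780024/101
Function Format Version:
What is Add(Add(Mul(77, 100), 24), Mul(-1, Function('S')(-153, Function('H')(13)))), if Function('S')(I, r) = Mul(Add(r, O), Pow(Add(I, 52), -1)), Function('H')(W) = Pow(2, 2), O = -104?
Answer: Rational(780024, 101) ≈ 7723.0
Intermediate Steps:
Function('H')(W) = 4
Function('S')(I, r) = Mul(Pow(Add(52, I), -1), Add(-104, r)) (Function('S')(I, r) = Mul(Add(r, -104), Pow(Add(I, 52), -1)) = Mul(Add(-104, r), Pow(Add(52, I), -1)) = Mul(Pow(Add(52, I), -1), Add(-104, r)))
Add(Add(Mul(77, 100), 24), Mul(-1, Function('S')(-153, Function('H')(13)))) = Add(Add(Mul(77, 100), 24), Mul(-1, Mul(Pow(Add(52, -153), -1), Add(-104, 4)))) = Add(Add(7700, 24), Mul(-1, Mul(Pow(-101, -1), -100))) = Add(7724, Mul(-1, Mul(Rational(-1, 101), -100))) = Add(7724, Mul(-1, Rational(100, 101))) = Add(7724, Rational(-100, 101)) = Rational(780024, 101)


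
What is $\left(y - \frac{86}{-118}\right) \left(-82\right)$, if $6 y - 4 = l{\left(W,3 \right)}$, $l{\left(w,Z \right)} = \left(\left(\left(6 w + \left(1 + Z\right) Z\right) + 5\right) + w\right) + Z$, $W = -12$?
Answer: $\frac{44854}{59} \approx 760.24$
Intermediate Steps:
$l{\left(w,Z \right)} = 5 + Z + 7 w + Z \left(1 + Z\right)$ ($l{\left(w,Z \right)} = \left(\left(\left(6 w + Z \left(1 + Z\right)\right) + 5\right) + w\right) + Z = \left(\left(5 + 6 w + Z \left(1 + Z\right)\right) + w\right) + Z = \left(5 + 7 w + Z \left(1 + Z\right)\right) + Z = 5 + Z + 7 w + Z \left(1 + Z\right)$)
$y = -10$ ($y = \frac{2}{3} + \frac{5 + 3^{2} + 2 \cdot 3 + 7 \left(-12\right)}{6} = \frac{2}{3} + \frac{5 + 9 + 6 - 84}{6} = \frac{2}{3} + \frac{1}{6} \left(-64\right) = \frac{2}{3} - \frac{32}{3} = -10$)
$\left(y - \frac{86}{-118}\right) \left(-82\right) = \left(-10 - \frac{86}{-118}\right) \left(-82\right) = \left(-10 - - \frac{43}{59}\right) \left(-82\right) = \left(-10 + \frac{43}{59}\right) \left(-82\right) = \left(- \frac{547}{59}\right) \left(-82\right) = \frac{44854}{59}$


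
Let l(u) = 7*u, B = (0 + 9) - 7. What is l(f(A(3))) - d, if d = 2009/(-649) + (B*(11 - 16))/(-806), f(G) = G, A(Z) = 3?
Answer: 6298869/261547 ≈ 24.083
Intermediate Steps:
B = 2 (B = 9 - 7 = 2)
d = -806382/261547 (d = 2009/(-649) + (2*(11 - 16))/(-806) = 2009*(-1/649) + (2*(-5))*(-1/806) = -2009/649 - 10*(-1/806) = -2009/649 + 5/403 = -806382/261547 ≈ -3.0831)
l(f(A(3))) - d = 7*3 - 1*(-806382/261547) = 21 + 806382/261547 = 6298869/261547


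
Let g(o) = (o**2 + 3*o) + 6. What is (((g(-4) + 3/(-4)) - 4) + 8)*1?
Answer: 53/4 ≈ 13.250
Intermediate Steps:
g(o) = 6 + o**2 + 3*o
(((g(-4) + 3/(-4)) - 4) + 8)*1 = ((((6 + (-4)**2 + 3*(-4)) + 3/(-4)) - 4) + 8)*1 = ((((6 + 16 - 12) + 3*(-1/4)) - 4) + 8)*1 = (((10 - 3/4) - 4) + 8)*1 = ((37/4 - 4) + 8)*1 = (21/4 + 8)*1 = (53/4)*1 = 53/4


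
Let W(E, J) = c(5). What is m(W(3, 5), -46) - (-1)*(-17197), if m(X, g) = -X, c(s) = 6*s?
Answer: -17227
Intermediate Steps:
W(E, J) = 30 (W(E, J) = 6*5 = 30)
m(W(3, 5), -46) - (-1)*(-17197) = -1*30 - (-1)*(-17197) = -30 - 1*17197 = -30 - 17197 = -17227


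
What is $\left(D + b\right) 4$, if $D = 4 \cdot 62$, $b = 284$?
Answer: $2128$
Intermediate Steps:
$D = 248$
$\left(D + b\right) 4 = \left(248 + 284\right) 4 = 532 \cdot 4 = 2128$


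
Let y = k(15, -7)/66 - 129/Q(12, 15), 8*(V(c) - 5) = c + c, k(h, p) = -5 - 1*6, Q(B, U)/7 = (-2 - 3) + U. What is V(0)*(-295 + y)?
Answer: -31186/21 ≈ -1485.0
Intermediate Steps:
Q(B, U) = -35 + 7*U (Q(B, U) = 7*((-2 - 3) + U) = 7*(-5 + U) = -35 + 7*U)
k(h, p) = -11 (k(h, p) = -5 - 6 = -11)
V(c) = 5 + c/4 (V(c) = 5 + (c + c)/8 = 5 + (2*c)/8 = 5 + c/4)
y = -211/105 (y = -11/66 - 129/(-35 + 7*15) = -11*1/66 - 129/(-35 + 105) = -⅙ - 129/70 = -211/105 ≈ -2.0095)
V(0)*(-295 + y) = (5 + (¼)*0)*(-295 - 211/105) = (5 + 0)*(-31186/105) = 5*(-31186/105) = -31186/21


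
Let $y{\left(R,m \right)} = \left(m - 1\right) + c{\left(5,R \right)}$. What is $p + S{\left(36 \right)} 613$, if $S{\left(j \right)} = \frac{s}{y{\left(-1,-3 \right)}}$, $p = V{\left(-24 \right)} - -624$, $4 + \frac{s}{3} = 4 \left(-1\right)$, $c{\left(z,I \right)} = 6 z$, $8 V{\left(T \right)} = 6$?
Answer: $\frac{3063}{52} \approx 58.904$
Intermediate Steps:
$V{\left(T \right)} = \frac{3}{4}$ ($V{\left(T \right)} = \frac{1}{8} \cdot 6 = \frac{3}{4}$)
$y{\left(R,m \right)} = 29 + m$ ($y{\left(R,m \right)} = \left(m - 1\right) + 6 \cdot 5 = \left(-1 + m\right) + 30 = 29 + m$)
$s = -24$ ($s = -12 + 3 \cdot 4 \left(-1\right) = -12 + 3 \left(-4\right) = -12 - 12 = -24$)
$p = \frac{2499}{4}$ ($p = \frac{3}{4} - -624 = \frac{3}{4} + 624 = \frac{2499}{4} \approx 624.75$)
$S{\left(j \right)} = - \frac{12}{13}$ ($S{\left(j \right)} = - \frac{24}{29 - 3} = - \frac{24}{26} = \left(-24\right) \frac{1}{26} = - \frac{12}{13}$)
$p + S{\left(36 \right)} 613 = \frac{2499}{4} - \frac{7356}{13} = \frac{3063}{52}$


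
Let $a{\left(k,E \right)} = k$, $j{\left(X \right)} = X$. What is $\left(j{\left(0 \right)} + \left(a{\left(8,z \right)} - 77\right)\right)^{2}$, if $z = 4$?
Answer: $4761$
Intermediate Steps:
$\left(j{\left(0 \right)} + \left(a{\left(8,z \right)} - 77\right)\right)^{2} = \left(0 + \left(8 - 77\right)\right)^{2} = \left(0 - 69\right)^{2} = \left(-69\right)^{2} = 4761$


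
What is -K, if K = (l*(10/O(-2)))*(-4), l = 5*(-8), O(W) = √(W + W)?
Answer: 800*I ≈ 800.0*I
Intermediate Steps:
O(W) = √2*√W (O(W) = √(2*W) = √2*√W)
l = -40
K = -800*I (K = -400/(√2*√(-2))*(-4) = -400/(√2*(I*√2))*(-4) = -400/(2*I)*(-4) = -400*(-I/2)*(-4) = -(-200)*I*(-4) = (200*I)*(-4) = -800*I ≈ -800.0*I)
-K = -(-800)*I = 800*I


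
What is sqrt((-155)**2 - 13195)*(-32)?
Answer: -608*sqrt(30) ≈ -3330.2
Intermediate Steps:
sqrt((-155)**2 - 13195)*(-32) = sqrt(24025 - 13195)*(-32) = sqrt(10830)*(-32) = (19*sqrt(30))*(-32) = -608*sqrt(30)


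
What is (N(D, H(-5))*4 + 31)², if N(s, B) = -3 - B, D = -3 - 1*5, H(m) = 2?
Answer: 121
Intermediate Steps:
D = -8 (D = -3 - 5 = -8)
(N(D, H(-5))*4 + 31)² = ((-3 - 1*2)*4 + 31)² = ((-3 - 2)*4 + 31)² = (-5*4 + 31)² = (-20 + 31)² = 11² = 121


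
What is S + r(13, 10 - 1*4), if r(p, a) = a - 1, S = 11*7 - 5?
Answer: 77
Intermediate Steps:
S = 72 (S = 77 - 5 = 72)
r(p, a) = -1 + a
S + r(13, 10 - 1*4) = 72 + (-1 + (10 - 1*4)) = 72 + (-1 + (10 - 4)) = 72 + (-1 + 6) = 72 + 5 = 77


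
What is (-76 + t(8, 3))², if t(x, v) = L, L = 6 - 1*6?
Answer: 5776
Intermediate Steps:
L = 0 (L = 6 - 6 = 0)
t(x, v) = 0
(-76 + t(8, 3))² = (-76 + 0)² = (-76)² = 5776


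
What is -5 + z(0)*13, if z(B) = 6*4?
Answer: 307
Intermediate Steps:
z(B) = 24
-5 + z(0)*13 = -5 + 24*13 = -5 + 312 = 307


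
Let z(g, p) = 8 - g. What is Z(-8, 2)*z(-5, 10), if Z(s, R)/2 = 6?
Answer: 156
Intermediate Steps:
Z(s, R) = 12 (Z(s, R) = 2*6 = 12)
Z(-8, 2)*z(-5, 10) = 12*(8 - 1*(-5)) = 12*(8 + 5) = 12*13 = 156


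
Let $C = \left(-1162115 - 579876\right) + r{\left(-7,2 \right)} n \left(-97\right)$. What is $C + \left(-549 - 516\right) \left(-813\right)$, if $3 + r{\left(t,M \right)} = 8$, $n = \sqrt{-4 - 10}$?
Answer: $-876146 - 485 i \sqrt{14} \approx -8.7615 \cdot 10^{5} - 1814.7 i$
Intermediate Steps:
$n = i \sqrt{14}$ ($n = \sqrt{-14} = i \sqrt{14} \approx 3.7417 i$)
$r{\left(t,M \right)} = 5$ ($r{\left(t,M \right)} = -3 + 8 = 5$)
$C = -1741991 - 485 i \sqrt{14}$ ($C = \left(-1162115 - 579876\right) + 5 i \sqrt{14} \left(-97\right) = -1741991 + 5 i \sqrt{14} \left(-97\right) = -1741991 - 485 i \sqrt{14} \approx -1.742 \cdot 10^{6} - 1814.7 i$)
$C + \left(-549 - 516\right) \left(-813\right) = \left(-1741991 - 485 i \sqrt{14}\right) + \left(-549 - 516\right) \left(-813\right) = \left(-1741991 - 485 i \sqrt{14}\right) - -865845 = \left(-1741991 - 485 i \sqrt{14}\right) + 865845 = -876146 - 485 i \sqrt{14}$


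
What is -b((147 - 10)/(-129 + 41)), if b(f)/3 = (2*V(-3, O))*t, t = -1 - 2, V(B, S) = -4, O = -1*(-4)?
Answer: -72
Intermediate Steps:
O = 4
t = -3
b(f) = 72 (b(f) = 3*((2*(-4))*(-3)) = 3*(-8*(-3)) = 3*24 = 72)
-b((147 - 10)/(-129 + 41)) = -1*72 = -72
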